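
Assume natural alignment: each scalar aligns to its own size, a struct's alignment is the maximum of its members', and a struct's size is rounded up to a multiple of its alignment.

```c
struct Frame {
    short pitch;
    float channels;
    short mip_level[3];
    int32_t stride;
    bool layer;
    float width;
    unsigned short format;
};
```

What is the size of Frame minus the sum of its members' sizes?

0..2  pitch  (2B, 2-aligned)
2..4  -- padding (2B)
4..8  channels  (4B, 4-aligned)
8..14  mip_level  (6B, 2-aligned)
14..16  -- padding (2B)
16..20  stride  (4B, 4-aligned)
20..21  layer  (1B, 1-aligned)
21..24  -- padding (3B)
24..28  width  (4B, 4-aligned)
28..30  format  (2B, 2-aligned)
30..32  -- tail padding (2B)
sizeof = 32, alignof = 4
data bytes 23, size 32 → padding 9

9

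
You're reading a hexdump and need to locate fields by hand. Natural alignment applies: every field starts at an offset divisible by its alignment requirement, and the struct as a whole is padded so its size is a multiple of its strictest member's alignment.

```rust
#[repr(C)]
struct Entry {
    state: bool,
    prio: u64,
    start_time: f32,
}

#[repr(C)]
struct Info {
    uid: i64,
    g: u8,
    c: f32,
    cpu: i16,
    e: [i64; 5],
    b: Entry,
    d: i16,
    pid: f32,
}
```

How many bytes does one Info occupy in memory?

96 bytes

Entry: 0..1  state  (1B, 1-aligned); 1..8  -- padding (7B); 8..16  prio  (8B, 8-aligned); 16..20  start_time  (4B, 4-aligned); 20..24  -- tail padding (4B); sizeof = 24, alignof = 8
0..8  uid  (8B, 8-aligned)
8..9  g  (1B, 1-aligned)
9..12  -- padding (3B)
12..16  c  (4B, 4-aligned)
16..18  cpu  (2B, 2-aligned)
18..24  -- padding (6B)
24..64  e  (40B, 8-aligned)
64..88  b  (24B, 8-aligned)
88..90  d  (2B, 2-aligned)
90..92  -- padding (2B)
92..96  pid  (4B, 4-aligned)
sizeof = 96, alignof = 8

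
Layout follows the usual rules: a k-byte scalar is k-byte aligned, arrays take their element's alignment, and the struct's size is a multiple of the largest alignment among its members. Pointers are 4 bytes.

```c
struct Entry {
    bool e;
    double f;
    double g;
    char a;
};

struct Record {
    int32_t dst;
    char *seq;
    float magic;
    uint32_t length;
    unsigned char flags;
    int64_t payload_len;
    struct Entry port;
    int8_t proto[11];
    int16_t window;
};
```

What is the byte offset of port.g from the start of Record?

Entry: e at 0 (size 1, align 1) → ends 1; pad 7 to align 8 for f; f at 8 (size 8, align 8) → ends 16; g at 16 (size 8, align 8) → ends 24; a at 24 (size 1, align 1) → ends 25; tail pad 7 to reach multiple of 8; total 32 bytes, alignment 8
dst at 0 (size 4, align 4) → ends 4
seq at 4 (size 4, align 4) → ends 8
magic at 8 (size 4, align 4) → ends 12
length at 12 (size 4, align 4) → ends 16
flags at 16 (size 1, align 1) → ends 17
pad 7 to align 8 for payload_len
payload_len at 24 (size 8, align 8) → ends 32
port at 32 (size 32, align 8) → ends 64
within Entry: g at 16
32 + 16 = 48

48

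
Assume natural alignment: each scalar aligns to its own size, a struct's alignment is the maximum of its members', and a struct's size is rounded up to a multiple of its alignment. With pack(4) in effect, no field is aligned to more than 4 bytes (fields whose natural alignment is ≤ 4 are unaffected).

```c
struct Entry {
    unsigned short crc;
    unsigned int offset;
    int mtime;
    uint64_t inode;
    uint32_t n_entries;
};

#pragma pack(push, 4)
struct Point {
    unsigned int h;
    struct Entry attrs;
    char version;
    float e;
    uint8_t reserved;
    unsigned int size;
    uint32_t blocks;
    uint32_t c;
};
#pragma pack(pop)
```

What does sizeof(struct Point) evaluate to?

Entry: 0..2  crc  (2B, 2-aligned); 2..4  -- padding (2B); 4..8  offset  (4B, 4-aligned); 8..12  mtime  (4B, 4-aligned); 12..16  -- padding (4B); 16..24  inode  (8B, 8-aligned); 24..28  n_entries  (4B, 4-aligned); 28..32  -- tail padding (4B); sizeof = 32, alignof = 8
0..4  h  (4B, 4-aligned)
4..36  attrs  (32B, 4-aligned)
36..37  version  (1B, 1-aligned)
37..40  -- padding (3B)
40..44  e  (4B, 4-aligned)
44..45  reserved  (1B, 1-aligned)
45..48  -- padding (3B)
48..52  size  (4B, 4-aligned)
52..56  blocks  (4B, 4-aligned)
56..60  c  (4B, 4-aligned)
sizeof = 60, alignof = 4

60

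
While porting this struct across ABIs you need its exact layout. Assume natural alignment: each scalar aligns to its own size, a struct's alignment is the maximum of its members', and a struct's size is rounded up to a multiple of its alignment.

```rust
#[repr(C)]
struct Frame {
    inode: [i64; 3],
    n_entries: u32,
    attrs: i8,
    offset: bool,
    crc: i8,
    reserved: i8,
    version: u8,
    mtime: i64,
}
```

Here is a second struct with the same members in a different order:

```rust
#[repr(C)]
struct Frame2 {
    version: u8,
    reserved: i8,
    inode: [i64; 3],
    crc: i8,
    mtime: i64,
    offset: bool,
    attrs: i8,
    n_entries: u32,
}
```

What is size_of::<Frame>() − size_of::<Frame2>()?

@0: inode [24B, align 8] → 24
@24: n_entries [4B, align 4] → 28
@28: attrs [1B, align 1] → 29
@29: offset [1B, align 1] → 30
@30: crc [1B, align 1] → 31
@31: reserved [1B, align 1] → 32
@32: version [1B, align 1] → 33
+7 pad (align 8)
@40: mtime [8B, align 8] → 48
size 48, align 8
— Frame2 —
@0: version [1B, align 1] → 1
@1: reserved [1B, align 1] → 2
+6 pad (align 8)
@8: inode [24B, align 8] → 32
@32: crc [1B, align 1] → 33
+7 pad (align 8)
@40: mtime [8B, align 8] → 48
@48: offset [1B, align 1] → 49
@49: attrs [1B, align 1] → 50
+2 pad (align 4)
@52: n_entries [4B, align 4] → 56
size 56, align 8
48 − 56 = -8

-8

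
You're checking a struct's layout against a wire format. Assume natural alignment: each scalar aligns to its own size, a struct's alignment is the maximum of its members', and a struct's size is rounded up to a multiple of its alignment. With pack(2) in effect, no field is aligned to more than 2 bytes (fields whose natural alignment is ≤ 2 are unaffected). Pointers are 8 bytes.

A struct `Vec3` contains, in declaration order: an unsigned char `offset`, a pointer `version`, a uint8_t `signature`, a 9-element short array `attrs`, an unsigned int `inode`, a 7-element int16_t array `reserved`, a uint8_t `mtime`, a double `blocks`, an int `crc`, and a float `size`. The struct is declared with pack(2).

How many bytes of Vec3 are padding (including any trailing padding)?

@0: offset [1B, align 1] → 1
+1 pad (align 2)
@2: version [8B, align 2] → 10
@10: signature [1B, align 1] → 11
+1 pad (align 2)
@12: attrs [18B, align 2] → 30
@30: inode [4B, align 2] → 34
@34: reserved [14B, align 2] → 48
@48: mtime [1B, align 1] → 49
+1 pad (align 2)
@50: blocks [8B, align 2] → 58
@58: crc [4B, align 2] → 62
@62: size [4B, align 2] → 66
size 66, align 2
data bytes 63, size 66 → padding 3

3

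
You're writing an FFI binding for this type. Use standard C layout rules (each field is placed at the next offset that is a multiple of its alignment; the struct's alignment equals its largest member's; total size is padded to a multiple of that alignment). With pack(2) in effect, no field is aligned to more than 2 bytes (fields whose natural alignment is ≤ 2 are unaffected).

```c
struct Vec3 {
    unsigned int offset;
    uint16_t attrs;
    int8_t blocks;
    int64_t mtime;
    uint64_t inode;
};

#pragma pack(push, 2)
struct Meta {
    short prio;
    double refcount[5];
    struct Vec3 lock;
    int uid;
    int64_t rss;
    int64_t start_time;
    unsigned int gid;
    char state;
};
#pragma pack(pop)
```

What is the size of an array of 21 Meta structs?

1932

Vec3: offset at 0 (size 4, align 4) → ends 4; attrs at 4 (size 2, align 2) → ends 6; blocks at 6 (size 1, align 1) → ends 7; pad 1 to align 8 for mtime; mtime at 8 (size 8, align 8) → ends 16; inode at 16 (size 8, align 8) → ends 24; total 24 bytes, alignment 8
prio at 0 (size 2, align 2) → ends 2
refcount at 2 (size 40, align 2) → ends 42
lock at 42 (size 24, align 2) → ends 66
uid at 66 (size 4, align 2) → ends 70
rss at 70 (size 8, align 2) → ends 78
start_time at 78 (size 8, align 2) → ends 86
gid at 86 (size 4, align 2) → ends 90
state at 90 (size 1, align 1) → ends 91
tail pad 1 to reach multiple of 2
total 92 bytes, alignment 2
array of 21: 21 × 92 = 1932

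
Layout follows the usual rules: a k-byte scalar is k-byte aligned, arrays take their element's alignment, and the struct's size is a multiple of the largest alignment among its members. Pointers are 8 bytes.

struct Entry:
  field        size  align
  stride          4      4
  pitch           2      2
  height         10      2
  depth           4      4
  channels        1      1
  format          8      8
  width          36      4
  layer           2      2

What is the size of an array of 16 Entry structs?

1152

0..4  stride  (4B, 4-aligned)
4..6  pitch  (2B, 2-aligned)
6..16  height  (10B, 2-aligned)
16..20  depth  (4B, 4-aligned)
20..21  channels  (1B, 1-aligned)
21..24  -- padding (3B)
24..32  format  (8B, 8-aligned)
32..68  width  (36B, 4-aligned)
68..70  layer  (2B, 2-aligned)
70..72  -- tail padding (2B)
sizeof = 72, alignof = 8
array of 16: 16 × 72 = 1152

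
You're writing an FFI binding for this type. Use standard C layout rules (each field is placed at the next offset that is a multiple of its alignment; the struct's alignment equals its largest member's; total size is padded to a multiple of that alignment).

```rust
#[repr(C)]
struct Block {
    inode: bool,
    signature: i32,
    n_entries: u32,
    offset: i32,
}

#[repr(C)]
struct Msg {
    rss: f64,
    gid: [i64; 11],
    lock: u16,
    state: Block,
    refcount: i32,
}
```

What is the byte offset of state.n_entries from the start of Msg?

108

Block: @0: inode [1B, align 1] → 1; +3 pad (align 4); @4: signature [4B, align 4] → 8; @8: n_entries [4B, align 4] → 12; @12: offset [4B, align 4] → 16; size 16, align 4
@0: rss [8B, align 8] → 8
@8: gid [88B, align 8] → 96
@96: lock [2B, align 2] → 98
+2 pad (align 4)
@100: state [16B, align 4] → 116
within Block: n_entries at 8
100 + 8 = 108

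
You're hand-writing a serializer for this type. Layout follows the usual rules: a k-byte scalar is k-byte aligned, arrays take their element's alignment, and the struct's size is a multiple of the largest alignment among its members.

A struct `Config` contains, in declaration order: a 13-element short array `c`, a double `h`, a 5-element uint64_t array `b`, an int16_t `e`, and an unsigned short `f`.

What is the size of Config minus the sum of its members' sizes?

c at 0 (size 26, align 2) → ends 26
pad 6 to align 8 for h
h at 32 (size 8, align 8) → ends 40
b at 40 (size 40, align 8) → ends 80
e at 80 (size 2, align 2) → ends 82
f at 82 (size 2, align 2) → ends 84
tail pad 4 to reach multiple of 8
total 88 bytes, alignment 8
data bytes 78, size 88 → padding 10

10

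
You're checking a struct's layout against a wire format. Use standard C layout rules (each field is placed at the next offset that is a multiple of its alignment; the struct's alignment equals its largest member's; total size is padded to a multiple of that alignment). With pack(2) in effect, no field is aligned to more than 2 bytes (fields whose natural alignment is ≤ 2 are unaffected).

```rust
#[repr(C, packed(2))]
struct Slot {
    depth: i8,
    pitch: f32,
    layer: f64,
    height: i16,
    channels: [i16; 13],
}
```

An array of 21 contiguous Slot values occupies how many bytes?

@0: depth [1B, align 1] → 1
+1 pad (align 2)
@2: pitch [4B, align 2] → 6
@6: layer [8B, align 2] → 14
@14: height [2B, align 2] → 16
@16: channels [26B, align 2] → 42
size 42, align 2
array of 21: 21 × 42 = 882

882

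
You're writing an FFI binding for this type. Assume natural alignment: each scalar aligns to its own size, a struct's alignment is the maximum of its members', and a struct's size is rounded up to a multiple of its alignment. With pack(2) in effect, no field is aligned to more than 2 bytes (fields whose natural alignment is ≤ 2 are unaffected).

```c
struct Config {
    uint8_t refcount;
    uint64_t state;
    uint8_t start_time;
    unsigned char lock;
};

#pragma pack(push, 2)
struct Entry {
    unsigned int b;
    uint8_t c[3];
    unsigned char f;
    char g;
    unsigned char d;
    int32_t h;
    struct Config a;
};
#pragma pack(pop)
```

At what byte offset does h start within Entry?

Config: @0: refcount [1B, align 1] → 1; +7 pad (align 8); @8: state [8B, align 8] → 16; @16: start_time [1B, align 1] → 17; @17: lock [1B, align 1] → 18; +6 tail pad (align 8); size 24, align 8
@0: b [4B, align 2] → 4
@4: c [3B, align 1] → 7
@7: f [1B, align 1] → 8
@8: g [1B, align 1] → 9
@9: d [1B, align 1] → 10
@10: h [4B, align 2] → 14

10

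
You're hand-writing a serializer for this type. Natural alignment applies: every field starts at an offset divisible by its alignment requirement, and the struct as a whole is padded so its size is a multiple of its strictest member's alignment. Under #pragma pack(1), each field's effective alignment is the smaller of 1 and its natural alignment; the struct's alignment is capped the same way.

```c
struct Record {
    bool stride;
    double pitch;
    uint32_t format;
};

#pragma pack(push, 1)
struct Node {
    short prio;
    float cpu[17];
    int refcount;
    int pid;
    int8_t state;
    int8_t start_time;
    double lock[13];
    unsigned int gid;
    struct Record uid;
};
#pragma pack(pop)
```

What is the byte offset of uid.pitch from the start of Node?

Record: stride at 0 (size 1, align 1) → ends 1; pad 7 to align 8 for pitch; pitch at 8 (size 8, align 8) → ends 16; format at 16 (size 4, align 4) → ends 20; tail pad 4 to reach multiple of 8; total 24 bytes, alignment 8
prio at 0 (size 2, align 1) → ends 2
cpu at 2 (size 68, align 1) → ends 70
refcount at 70 (size 4, align 1) → ends 74
pid at 74 (size 4, align 1) → ends 78
state at 78 (size 1, align 1) → ends 79
start_time at 79 (size 1, align 1) → ends 80
lock at 80 (size 104, align 1) → ends 184
gid at 184 (size 4, align 1) → ends 188
uid at 188 (size 24, align 1) → ends 212
within Record: pitch at 8
188 + 8 = 196

196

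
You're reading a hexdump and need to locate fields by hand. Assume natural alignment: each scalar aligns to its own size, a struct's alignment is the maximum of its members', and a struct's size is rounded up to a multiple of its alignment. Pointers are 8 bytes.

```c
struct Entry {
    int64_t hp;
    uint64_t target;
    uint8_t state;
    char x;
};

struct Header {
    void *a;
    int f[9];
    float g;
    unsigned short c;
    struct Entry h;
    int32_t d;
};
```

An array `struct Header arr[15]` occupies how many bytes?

1320

Entry: 0..8  hp  (8B, 8-aligned); 8..16  target  (8B, 8-aligned); 16..17  state  (1B, 1-aligned); 17..18  x  (1B, 1-aligned); 18..24  -- tail padding (6B); sizeof = 24, alignof = 8
0..8  a  (8B, 8-aligned)
8..44  f  (36B, 4-aligned)
44..48  g  (4B, 4-aligned)
48..50  c  (2B, 2-aligned)
50..56  -- padding (6B)
56..80  h  (24B, 8-aligned)
80..84  d  (4B, 4-aligned)
84..88  -- tail padding (4B)
sizeof = 88, alignof = 8
array of 15: 15 × 88 = 1320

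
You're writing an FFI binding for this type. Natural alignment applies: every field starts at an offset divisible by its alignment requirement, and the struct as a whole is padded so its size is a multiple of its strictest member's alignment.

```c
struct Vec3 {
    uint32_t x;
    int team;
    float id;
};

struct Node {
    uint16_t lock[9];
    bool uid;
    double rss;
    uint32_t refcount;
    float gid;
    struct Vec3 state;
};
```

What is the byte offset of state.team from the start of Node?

Vec3: 0..4  x  (4B, 4-aligned); 4..8  team  (4B, 4-aligned); 8..12  id  (4B, 4-aligned); sizeof = 12, alignof = 4
0..18  lock  (18B, 2-aligned)
18..19  uid  (1B, 1-aligned)
19..24  -- padding (5B)
24..32  rss  (8B, 8-aligned)
32..36  refcount  (4B, 4-aligned)
36..40  gid  (4B, 4-aligned)
40..52  state  (12B, 4-aligned)
within Vec3: team at 4
40 + 4 = 44

44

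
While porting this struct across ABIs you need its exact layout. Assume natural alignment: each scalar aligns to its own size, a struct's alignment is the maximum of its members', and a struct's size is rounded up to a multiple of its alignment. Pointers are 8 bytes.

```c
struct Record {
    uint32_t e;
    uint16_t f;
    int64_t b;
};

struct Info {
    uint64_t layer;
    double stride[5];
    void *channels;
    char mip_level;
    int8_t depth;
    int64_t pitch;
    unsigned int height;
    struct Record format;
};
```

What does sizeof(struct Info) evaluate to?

Record: e at 0 (size 4, align 4) → ends 4; f at 4 (size 2, align 2) → ends 6; pad 2 to align 8 for b; b at 8 (size 8, align 8) → ends 16; total 16 bytes, alignment 8
layer at 0 (size 8, align 8) → ends 8
stride at 8 (size 40, align 8) → ends 48
channels at 48 (size 8, align 8) → ends 56
mip_level at 56 (size 1, align 1) → ends 57
depth at 57 (size 1, align 1) → ends 58
pad 6 to align 8 for pitch
pitch at 64 (size 8, align 8) → ends 72
height at 72 (size 4, align 4) → ends 76
pad 4 to align 8 for format
format at 80 (size 16, align 8) → ends 96
total 96 bytes, alignment 8

96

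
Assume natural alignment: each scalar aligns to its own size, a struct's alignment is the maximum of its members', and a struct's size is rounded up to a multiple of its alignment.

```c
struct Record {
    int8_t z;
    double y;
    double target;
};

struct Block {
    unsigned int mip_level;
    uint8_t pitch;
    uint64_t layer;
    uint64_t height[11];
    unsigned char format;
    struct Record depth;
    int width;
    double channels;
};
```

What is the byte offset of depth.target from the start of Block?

128

Record: 0..1  z  (1B, 1-aligned); 1..8  -- padding (7B); 8..16  y  (8B, 8-aligned); 16..24  target  (8B, 8-aligned); sizeof = 24, alignof = 8
0..4  mip_level  (4B, 4-aligned)
4..5  pitch  (1B, 1-aligned)
5..8  -- padding (3B)
8..16  layer  (8B, 8-aligned)
16..104  height  (88B, 8-aligned)
104..105  format  (1B, 1-aligned)
105..112  -- padding (7B)
112..136  depth  (24B, 8-aligned)
within Record: target at 16
112 + 16 = 128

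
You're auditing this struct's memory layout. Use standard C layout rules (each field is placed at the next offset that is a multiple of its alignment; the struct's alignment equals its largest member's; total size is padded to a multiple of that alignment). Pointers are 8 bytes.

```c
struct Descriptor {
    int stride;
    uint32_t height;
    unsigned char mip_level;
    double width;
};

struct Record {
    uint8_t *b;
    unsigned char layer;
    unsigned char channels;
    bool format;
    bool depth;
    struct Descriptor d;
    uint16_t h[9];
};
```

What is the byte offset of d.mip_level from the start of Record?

Descriptor: @0: stride [4B, align 4] → 4; @4: height [4B, align 4] → 8; @8: mip_level [1B, align 1] → 9; +7 pad (align 8); @16: width [8B, align 8] → 24; size 24, align 8
@0: b [8B, align 8] → 8
@8: layer [1B, align 1] → 9
@9: channels [1B, align 1] → 10
@10: format [1B, align 1] → 11
@11: depth [1B, align 1] → 12
+4 pad (align 8)
@16: d [24B, align 8] → 40
within Descriptor: mip_level at 8
16 + 8 = 24

24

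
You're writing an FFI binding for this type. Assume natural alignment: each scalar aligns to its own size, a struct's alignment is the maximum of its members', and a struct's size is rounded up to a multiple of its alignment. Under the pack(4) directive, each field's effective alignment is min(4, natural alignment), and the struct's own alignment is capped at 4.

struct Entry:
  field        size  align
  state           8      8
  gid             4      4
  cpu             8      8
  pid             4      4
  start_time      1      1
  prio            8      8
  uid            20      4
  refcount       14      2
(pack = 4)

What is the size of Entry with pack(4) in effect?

72

state at 0 (size 8, align 4) → ends 8
gid at 8 (size 4, align 4) → ends 12
cpu at 12 (size 8, align 4) → ends 20
pid at 20 (size 4, align 4) → ends 24
start_time at 24 (size 1, align 1) → ends 25
pad 3 to align 4 for prio
prio at 28 (size 8, align 4) → ends 36
uid at 36 (size 20, align 4) → ends 56
refcount at 56 (size 14, align 2) → ends 70
tail pad 2 to reach multiple of 4
total 72 bytes, alignment 4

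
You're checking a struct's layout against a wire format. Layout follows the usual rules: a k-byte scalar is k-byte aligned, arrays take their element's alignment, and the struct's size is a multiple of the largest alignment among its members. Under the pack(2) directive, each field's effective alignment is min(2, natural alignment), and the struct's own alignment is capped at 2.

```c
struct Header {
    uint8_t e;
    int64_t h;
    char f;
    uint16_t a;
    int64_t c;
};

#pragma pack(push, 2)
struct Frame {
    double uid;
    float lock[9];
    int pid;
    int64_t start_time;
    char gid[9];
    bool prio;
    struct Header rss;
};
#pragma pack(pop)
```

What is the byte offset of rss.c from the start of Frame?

Header: 0..1  e  (1B, 1-aligned); 1..8  -- padding (7B); 8..16  h  (8B, 8-aligned); 16..17  f  (1B, 1-aligned); 17..18  -- padding (1B); 18..20  a  (2B, 2-aligned); 20..24  -- padding (4B); 24..32  c  (8B, 8-aligned); sizeof = 32, alignof = 8
0..8  uid  (8B, 2-aligned)
8..44  lock  (36B, 2-aligned)
44..48  pid  (4B, 2-aligned)
48..56  start_time  (8B, 2-aligned)
56..65  gid  (9B, 1-aligned)
65..66  prio  (1B, 1-aligned)
66..98  rss  (32B, 2-aligned)
within Header: c at 24
66 + 24 = 90

90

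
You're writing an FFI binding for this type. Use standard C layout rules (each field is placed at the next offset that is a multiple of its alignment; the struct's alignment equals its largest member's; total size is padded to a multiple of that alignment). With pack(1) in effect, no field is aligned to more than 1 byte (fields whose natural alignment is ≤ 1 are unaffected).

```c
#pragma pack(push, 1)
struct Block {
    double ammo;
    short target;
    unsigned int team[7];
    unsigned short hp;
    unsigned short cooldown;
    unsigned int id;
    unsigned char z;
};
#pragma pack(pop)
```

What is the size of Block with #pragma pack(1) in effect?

@0: ammo [8B, align 1] → 8
@8: target [2B, align 1] → 10
@10: team [28B, align 1] → 38
@38: hp [2B, align 1] → 40
@40: cooldown [2B, align 1] → 42
@42: id [4B, align 1] → 46
@46: z [1B, align 1] → 47
size 47, align 1

47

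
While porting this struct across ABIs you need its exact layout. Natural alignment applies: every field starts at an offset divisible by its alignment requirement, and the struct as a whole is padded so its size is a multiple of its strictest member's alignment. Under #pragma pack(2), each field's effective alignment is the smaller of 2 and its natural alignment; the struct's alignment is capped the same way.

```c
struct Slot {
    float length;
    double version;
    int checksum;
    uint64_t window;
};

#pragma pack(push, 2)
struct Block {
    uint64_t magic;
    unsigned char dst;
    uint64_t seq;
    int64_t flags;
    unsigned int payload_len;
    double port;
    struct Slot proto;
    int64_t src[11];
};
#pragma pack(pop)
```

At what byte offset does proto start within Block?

Slot: @0: length [4B, align 4] → 4; +4 pad (align 8); @8: version [8B, align 8] → 16; @16: checksum [4B, align 4] → 20; +4 pad (align 8); @24: window [8B, align 8] → 32; size 32, align 8
@0: magic [8B, align 2] → 8
@8: dst [1B, align 1] → 9
+1 pad (align 2)
@10: seq [8B, align 2] → 18
@18: flags [8B, align 2] → 26
@26: payload_len [4B, align 2] → 30
@30: port [8B, align 2] → 38
@38: proto [32B, align 2] → 70

38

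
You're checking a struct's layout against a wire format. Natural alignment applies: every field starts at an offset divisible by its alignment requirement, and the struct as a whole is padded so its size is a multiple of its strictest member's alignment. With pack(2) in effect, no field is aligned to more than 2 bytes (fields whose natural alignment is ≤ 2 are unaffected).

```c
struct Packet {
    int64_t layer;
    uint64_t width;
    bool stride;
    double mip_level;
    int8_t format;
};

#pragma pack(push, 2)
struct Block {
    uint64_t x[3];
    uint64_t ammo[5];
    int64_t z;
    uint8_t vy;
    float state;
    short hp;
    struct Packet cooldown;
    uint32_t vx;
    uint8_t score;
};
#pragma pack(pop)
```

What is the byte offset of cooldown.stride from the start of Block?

Packet: @0: layer [8B, align 8] → 8; @8: width [8B, align 8] → 16; @16: stride [1B, align 1] → 17; +7 pad (align 8); @24: mip_level [8B, align 8] → 32; @32: format [1B, align 1] → 33; +7 tail pad (align 8); size 40, align 8
@0: x [24B, align 2] → 24
@24: ammo [40B, align 2] → 64
@64: z [8B, align 2] → 72
@72: vy [1B, align 1] → 73
+1 pad (align 2)
@74: state [4B, align 2] → 78
@78: hp [2B, align 2] → 80
@80: cooldown [40B, align 2] → 120
within Packet: stride at 16
80 + 16 = 96

96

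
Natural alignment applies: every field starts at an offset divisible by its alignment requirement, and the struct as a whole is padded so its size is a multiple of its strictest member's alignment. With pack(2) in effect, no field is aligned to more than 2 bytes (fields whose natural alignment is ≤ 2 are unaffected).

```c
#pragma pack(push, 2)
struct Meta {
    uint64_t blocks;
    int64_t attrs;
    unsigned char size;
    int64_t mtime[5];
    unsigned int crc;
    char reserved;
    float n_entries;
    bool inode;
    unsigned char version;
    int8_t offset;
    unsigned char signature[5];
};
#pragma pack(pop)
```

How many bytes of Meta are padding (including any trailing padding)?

2

0..8  blocks  (8B, 2-aligned)
8..16  attrs  (8B, 2-aligned)
16..17  size  (1B, 1-aligned)
17..18  -- padding (1B)
18..58  mtime  (40B, 2-aligned)
58..62  crc  (4B, 2-aligned)
62..63  reserved  (1B, 1-aligned)
63..64  -- padding (1B)
64..68  n_entries  (4B, 2-aligned)
68..69  inode  (1B, 1-aligned)
69..70  version  (1B, 1-aligned)
70..71  offset  (1B, 1-aligned)
71..76  signature  (5B, 1-aligned)
sizeof = 76, alignof = 2
data bytes 74, size 76 → padding 2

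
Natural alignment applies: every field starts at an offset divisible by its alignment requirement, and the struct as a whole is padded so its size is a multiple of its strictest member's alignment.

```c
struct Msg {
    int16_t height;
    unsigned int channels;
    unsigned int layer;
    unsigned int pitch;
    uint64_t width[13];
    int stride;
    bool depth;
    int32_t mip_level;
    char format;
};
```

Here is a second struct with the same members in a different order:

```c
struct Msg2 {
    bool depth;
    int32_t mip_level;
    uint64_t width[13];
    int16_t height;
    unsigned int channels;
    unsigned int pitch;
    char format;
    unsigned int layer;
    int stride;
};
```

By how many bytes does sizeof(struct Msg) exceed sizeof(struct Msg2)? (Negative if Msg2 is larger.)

@0: height [2B, align 2] → 2
+2 pad (align 4)
@4: channels [4B, align 4] → 8
@8: layer [4B, align 4] → 12
@12: pitch [4B, align 4] → 16
@16: width [104B, align 8] → 120
@120: stride [4B, align 4] → 124
@124: depth [1B, align 1] → 125
+3 pad (align 4)
@128: mip_level [4B, align 4] → 132
@132: format [1B, align 1] → 133
+3 tail pad (align 8)
size 136, align 8
— Msg2 —
@0: depth [1B, align 1] → 1
+3 pad (align 4)
@4: mip_level [4B, align 4] → 8
@8: width [104B, align 8] → 112
@112: height [2B, align 2] → 114
+2 pad (align 4)
@116: channels [4B, align 4] → 120
@120: pitch [4B, align 4] → 124
@124: format [1B, align 1] → 125
+3 pad (align 4)
@128: layer [4B, align 4] → 132
@132: stride [4B, align 4] → 136
size 136, align 8
136 − 136 = 0

0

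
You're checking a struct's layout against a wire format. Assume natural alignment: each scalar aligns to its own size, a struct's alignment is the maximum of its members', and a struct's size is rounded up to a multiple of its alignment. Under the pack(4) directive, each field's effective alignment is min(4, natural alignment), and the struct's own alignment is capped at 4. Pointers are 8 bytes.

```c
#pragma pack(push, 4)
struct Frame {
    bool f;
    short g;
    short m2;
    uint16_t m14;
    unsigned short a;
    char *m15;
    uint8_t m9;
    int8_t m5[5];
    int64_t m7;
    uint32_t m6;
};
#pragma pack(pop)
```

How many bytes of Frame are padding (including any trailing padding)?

@0: f [1B, align 1] → 1
+1 pad (align 2)
@2: g [2B, align 2] → 4
@4: m2 [2B, align 2] → 6
@6: m14 [2B, align 2] → 8
@8: a [2B, align 2] → 10
+2 pad (align 4)
@12: m15 [8B, align 4] → 20
@20: m9 [1B, align 1] → 21
@21: m5 [5B, align 1] → 26
+2 pad (align 4)
@28: m7 [8B, align 4] → 36
@36: m6 [4B, align 4] → 40
size 40, align 4
data bytes 35, size 40 → padding 5

5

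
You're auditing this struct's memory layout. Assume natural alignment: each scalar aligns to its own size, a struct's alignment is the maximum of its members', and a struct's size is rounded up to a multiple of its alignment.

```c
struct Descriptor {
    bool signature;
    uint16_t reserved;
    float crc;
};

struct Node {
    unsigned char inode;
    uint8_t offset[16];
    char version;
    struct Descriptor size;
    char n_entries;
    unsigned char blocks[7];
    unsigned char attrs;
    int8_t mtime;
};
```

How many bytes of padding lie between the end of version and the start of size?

2

Descriptor: 0..1  signature  (1B, 1-aligned); 1..2  -- padding (1B); 2..4  reserved  (2B, 2-aligned); 4..8  crc  (4B, 4-aligned); sizeof = 8, alignof = 4
0..1  inode  (1B, 1-aligned)
1..17  offset  (16B, 1-aligned)
17..18  version  (1B, 1-aligned)
18..20  -- padding (2B)
20..28  size  (8B, 4-aligned)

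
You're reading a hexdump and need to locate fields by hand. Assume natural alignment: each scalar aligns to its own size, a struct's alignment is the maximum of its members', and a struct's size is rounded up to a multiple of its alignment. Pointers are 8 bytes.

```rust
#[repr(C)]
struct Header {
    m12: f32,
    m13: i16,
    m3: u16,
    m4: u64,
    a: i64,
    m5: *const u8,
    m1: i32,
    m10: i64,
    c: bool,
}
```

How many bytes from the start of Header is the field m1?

0..4  m12  (4B, 4-aligned)
4..6  m13  (2B, 2-aligned)
6..8  m3  (2B, 2-aligned)
8..16  m4  (8B, 8-aligned)
16..24  a  (8B, 8-aligned)
24..32  m5  (8B, 8-aligned)
32..36  m1  (4B, 4-aligned)

32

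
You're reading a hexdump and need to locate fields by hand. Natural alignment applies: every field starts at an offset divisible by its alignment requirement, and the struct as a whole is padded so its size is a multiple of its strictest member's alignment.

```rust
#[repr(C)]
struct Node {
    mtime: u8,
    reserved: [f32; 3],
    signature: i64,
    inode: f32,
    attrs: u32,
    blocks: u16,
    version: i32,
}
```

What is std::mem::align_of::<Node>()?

member alignments: mtime=1, reserved=4, signature=8, inode=4, attrs=4, blocks=2, version=4
max = 8

8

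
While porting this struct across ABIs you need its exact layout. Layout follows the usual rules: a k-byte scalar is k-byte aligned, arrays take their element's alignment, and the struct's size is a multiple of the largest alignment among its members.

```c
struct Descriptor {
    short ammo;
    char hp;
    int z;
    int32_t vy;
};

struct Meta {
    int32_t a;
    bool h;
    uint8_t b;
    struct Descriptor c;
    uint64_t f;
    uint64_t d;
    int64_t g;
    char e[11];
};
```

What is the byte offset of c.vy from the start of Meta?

16

Descriptor: ammo at 0 (size 2, align 2) → ends 2; hp at 2 (size 1, align 1) → ends 3; pad 1 to align 4 for z; z at 4 (size 4, align 4) → ends 8; vy at 8 (size 4, align 4) → ends 12; total 12 bytes, alignment 4
a at 0 (size 4, align 4) → ends 4
h at 4 (size 1, align 1) → ends 5
b at 5 (size 1, align 1) → ends 6
pad 2 to align 4 for c
c at 8 (size 12, align 4) → ends 20
within Descriptor: vy at 8
8 + 8 = 16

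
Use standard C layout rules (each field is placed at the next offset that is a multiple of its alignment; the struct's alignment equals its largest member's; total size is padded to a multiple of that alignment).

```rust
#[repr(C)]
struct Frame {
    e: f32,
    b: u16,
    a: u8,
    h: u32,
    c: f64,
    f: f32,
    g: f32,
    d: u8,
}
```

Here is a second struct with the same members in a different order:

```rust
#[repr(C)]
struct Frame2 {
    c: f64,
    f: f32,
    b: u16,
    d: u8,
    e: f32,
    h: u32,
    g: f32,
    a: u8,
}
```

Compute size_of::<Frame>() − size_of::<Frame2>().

e at 0 (size 4, align 4) → ends 4
b at 4 (size 2, align 2) → ends 6
a at 6 (size 1, align 1) → ends 7
pad 1 to align 4 for h
h at 8 (size 4, align 4) → ends 12
pad 4 to align 8 for c
c at 16 (size 8, align 8) → ends 24
f at 24 (size 4, align 4) → ends 28
g at 28 (size 4, align 4) → ends 32
d at 32 (size 1, align 1) → ends 33
tail pad 7 to reach multiple of 8
total 40 bytes, alignment 8
— Frame2 —
c at 0 (size 8, align 8) → ends 8
f at 8 (size 4, align 4) → ends 12
b at 12 (size 2, align 2) → ends 14
d at 14 (size 1, align 1) → ends 15
pad 1 to align 4 for e
e at 16 (size 4, align 4) → ends 20
h at 20 (size 4, align 4) → ends 24
g at 24 (size 4, align 4) → ends 28
a at 28 (size 1, align 1) → ends 29
tail pad 3 to reach multiple of 8
total 32 bytes, alignment 8
40 − 32 = 8

8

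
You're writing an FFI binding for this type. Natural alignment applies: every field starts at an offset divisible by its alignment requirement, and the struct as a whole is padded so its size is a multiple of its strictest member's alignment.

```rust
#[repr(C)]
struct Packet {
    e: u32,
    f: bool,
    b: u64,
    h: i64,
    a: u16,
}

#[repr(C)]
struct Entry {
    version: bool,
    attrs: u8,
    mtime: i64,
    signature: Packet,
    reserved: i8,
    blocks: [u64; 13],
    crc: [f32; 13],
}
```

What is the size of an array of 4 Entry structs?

Packet: @0: e [4B, align 4] → 4; @4: f [1B, align 1] → 5; +3 pad (align 8); @8: b [8B, align 8] → 16; @16: h [8B, align 8] → 24; @24: a [2B, align 2] → 26; +6 tail pad (align 8); size 32, align 8
@0: version [1B, align 1] → 1
@1: attrs [1B, align 1] → 2
+6 pad (align 8)
@8: mtime [8B, align 8] → 16
@16: signature [32B, align 8] → 48
@48: reserved [1B, align 1] → 49
+7 pad (align 8)
@56: blocks [104B, align 8] → 160
@160: crc [52B, align 4] → 212
+4 tail pad (align 8)
size 216, align 8
array of 4: 4 × 216 = 864

864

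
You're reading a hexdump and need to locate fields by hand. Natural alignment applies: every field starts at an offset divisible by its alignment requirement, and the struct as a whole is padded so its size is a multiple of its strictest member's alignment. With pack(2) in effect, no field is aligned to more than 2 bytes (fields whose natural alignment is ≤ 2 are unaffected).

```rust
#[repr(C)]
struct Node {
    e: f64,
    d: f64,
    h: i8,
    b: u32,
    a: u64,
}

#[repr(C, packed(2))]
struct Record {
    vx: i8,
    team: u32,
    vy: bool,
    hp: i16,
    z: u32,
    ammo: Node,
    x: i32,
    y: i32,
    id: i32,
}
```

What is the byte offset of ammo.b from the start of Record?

Node: @0: e [8B, align 8] → 8; @8: d [8B, align 8] → 16; @16: h [1B, align 1] → 17; +3 pad (align 4); @20: b [4B, align 4] → 24; @24: a [8B, align 8] → 32; size 32, align 8
@0: vx [1B, align 1] → 1
+1 pad (align 2)
@2: team [4B, align 2] → 6
@6: vy [1B, align 1] → 7
+1 pad (align 2)
@8: hp [2B, align 2] → 10
@10: z [4B, align 2] → 14
@14: ammo [32B, align 2] → 46
within Node: b at 20
14 + 20 = 34

34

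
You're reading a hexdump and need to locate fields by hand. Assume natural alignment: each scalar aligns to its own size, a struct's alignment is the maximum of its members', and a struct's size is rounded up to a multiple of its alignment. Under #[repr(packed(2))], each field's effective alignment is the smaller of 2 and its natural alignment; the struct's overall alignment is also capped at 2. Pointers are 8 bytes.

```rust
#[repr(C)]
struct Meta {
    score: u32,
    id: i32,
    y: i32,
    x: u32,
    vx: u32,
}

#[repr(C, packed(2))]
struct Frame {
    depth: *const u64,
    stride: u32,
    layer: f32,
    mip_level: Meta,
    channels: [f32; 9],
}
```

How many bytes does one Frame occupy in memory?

72 bytes

Meta: 0..4  score  (4B, 4-aligned); 4..8  id  (4B, 4-aligned); 8..12  y  (4B, 4-aligned); 12..16  x  (4B, 4-aligned); 16..20  vx  (4B, 4-aligned); sizeof = 20, alignof = 4
0..8  depth  (8B, 2-aligned)
8..12  stride  (4B, 2-aligned)
12..16  layer  (4B, 2-aligned)
16..36  mip_level  (20B, 2-aligned)
36..72  channels  (36B, 2-aligned)
sizeof = 72, alignof = 2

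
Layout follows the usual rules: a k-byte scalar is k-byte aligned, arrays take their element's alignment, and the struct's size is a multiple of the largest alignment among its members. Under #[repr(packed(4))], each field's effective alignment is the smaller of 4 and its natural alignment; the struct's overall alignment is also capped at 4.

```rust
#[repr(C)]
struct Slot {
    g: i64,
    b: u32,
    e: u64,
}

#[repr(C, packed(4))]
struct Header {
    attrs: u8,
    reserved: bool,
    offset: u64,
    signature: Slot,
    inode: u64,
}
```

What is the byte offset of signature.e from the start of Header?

28

Slot: 0..8  g  (8B, 8-aligned); 8..12  b  (4B, 4-aligned); 12..16  -- padding (4B); 16..24  e  (8B, 8-aligned); sizeof = 24, alignof = 8
0..1  attrs  (1B, 1-aligned)
1..2  reserved  (1B, 1-aligned)
2..4  -- padding (2B)
4..12  offset  (8B, 4-aligned)
12..36  signature  (24B, 4-aligned)
within Slot: e at 16
12 + 16 = 28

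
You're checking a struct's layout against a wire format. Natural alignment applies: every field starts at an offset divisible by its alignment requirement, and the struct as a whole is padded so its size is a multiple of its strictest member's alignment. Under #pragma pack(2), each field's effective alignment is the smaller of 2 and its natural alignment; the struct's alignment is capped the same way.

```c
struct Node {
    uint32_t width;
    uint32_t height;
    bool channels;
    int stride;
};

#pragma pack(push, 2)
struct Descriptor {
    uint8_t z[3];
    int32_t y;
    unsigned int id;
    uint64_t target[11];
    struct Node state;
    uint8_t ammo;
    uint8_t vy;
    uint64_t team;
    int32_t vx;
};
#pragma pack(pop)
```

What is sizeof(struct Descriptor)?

130 bytes

Node: 0..4  width  (4B, 4-aligned); 4..8  height  (4B, 4-aligned); 8..9  channels  (1B, 1-aligned); 9..12  -- padding (3B); 12..16  stride  (4B, 4-aligned); sizeof = 16, alignof = 4
0..3  z  (3B, 1-aligned)
3..4  -- padding (1B)
4..8  y  (4B, 2-aligned)
8..12  id  (4B, 2-aligned)
12..100  target  (88B, 2-aligned)
100..116  state  (16B, 2-aligned)
116..117  ammo  (1B, 1-aligned)
117..118  vy  (1B, 1-aligned)
118..126  team  (8B, 2-aligned)
126..130  vx  (4B, 2-aligned)
sizeof = 130, alignof = 2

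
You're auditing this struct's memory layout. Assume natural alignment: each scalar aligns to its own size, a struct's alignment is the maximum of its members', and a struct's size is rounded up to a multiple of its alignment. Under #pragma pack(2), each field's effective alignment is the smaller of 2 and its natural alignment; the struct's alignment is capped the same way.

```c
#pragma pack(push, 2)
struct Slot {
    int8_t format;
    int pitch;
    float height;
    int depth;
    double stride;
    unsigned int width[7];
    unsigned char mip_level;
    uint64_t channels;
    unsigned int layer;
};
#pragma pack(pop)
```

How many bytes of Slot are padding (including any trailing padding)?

@0: format [1B, align 1] → 1
+1 pad (align 2)
@2: pitch [4B, align 2] → 6
@6: height [4B, align 2] → 10
@10: depth [4B, align 2] → 14
@14: stride [8B, align 2] → 22
@22: width [28B, align 2] → 50
@50: mip_level [1B, align 1] → 51
+1 pad (align 2)
@52: channels [8B, align 2] → 60
@60: layer [4B, align 2] → 64
size 64, align 2
data bytes 62, size 64 → padding 2

2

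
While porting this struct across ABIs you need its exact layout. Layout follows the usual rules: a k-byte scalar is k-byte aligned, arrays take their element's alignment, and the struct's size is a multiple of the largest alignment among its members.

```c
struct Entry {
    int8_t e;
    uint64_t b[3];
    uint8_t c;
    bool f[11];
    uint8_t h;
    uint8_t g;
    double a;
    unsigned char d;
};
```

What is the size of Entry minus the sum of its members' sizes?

e at 0 (size 1, align 1) → ends 1
pad 7 to align 8 for b
b at 8 (size 24, align 8) → ends 32
c at 32 (size 1, align 1) → ends 33
f at 33 (size 11, align 1) → ends 44
h at 44 (size 1, align 1) → ends 45
g at 45 (size 1, align 1) → ends 46
pad 2 to align 8 for a
a at 48 (size 8, align 8) → ends 56
d at 56 (size 1, align 1) → ends 57
tail pad 7 to reach multiple of 8
total 64 bytes, alignment 8
data bytes 48, size 64 → padding 16

16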